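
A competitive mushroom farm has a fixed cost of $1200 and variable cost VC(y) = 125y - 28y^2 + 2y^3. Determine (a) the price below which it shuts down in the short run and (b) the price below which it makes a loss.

AVC = 125 - 28y + 2y^2; minimized at y = 7, giving min AVC = $27. That is the shutdown price.
ATC = 1200/y + 125 - 28y + 2y^2. Setting dATC/dy = −1200/y^2 − 28 + 4y = 0 gives y = 10 (since 4·10^3 − 28·10^2 = 1200).
min ATC = 1200/10 + 125 − 28·10 + 2·10^2 = $165. That is the break-even price.
For $27 ≤ P < $165 the firm produces at a loss; below $27 it shuts down.

Shutdown price = $27; break-even price = $165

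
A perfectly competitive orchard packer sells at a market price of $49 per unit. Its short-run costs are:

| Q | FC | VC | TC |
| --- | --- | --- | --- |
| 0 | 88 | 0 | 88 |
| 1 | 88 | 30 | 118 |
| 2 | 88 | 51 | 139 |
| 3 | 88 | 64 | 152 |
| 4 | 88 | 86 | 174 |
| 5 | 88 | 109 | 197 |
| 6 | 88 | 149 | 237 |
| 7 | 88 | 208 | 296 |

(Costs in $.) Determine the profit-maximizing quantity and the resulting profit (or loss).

Q = 6; profit = $57

Compute π = P·Q − TC at each output: Q=0: -88; Q=1: -69; Q=2: -41; Q=3: -5; Q=4: 22; Q=5: 48; Q=6: 57; Q=7: 47.
Profit is maximized at Q = 6. AVC there is 149/6 = $24.83 ≤ P, so producing beats shutting down (which would give -$88).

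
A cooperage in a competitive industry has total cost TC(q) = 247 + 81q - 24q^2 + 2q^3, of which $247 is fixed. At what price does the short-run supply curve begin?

Short-run supply begins at min AVC. From VC = 81q - 24q^2 + 2q^3, AVC = 81 - 24q + 2q^2.
At the minimum of AVC, MC = AVC. MC = 81 - 48q + 6q^2; setting MC = AVC gives 4q^2 - 24q = 0, so q = 6. min AVC = 9.
So the shutdown price is $9.

$9 per unit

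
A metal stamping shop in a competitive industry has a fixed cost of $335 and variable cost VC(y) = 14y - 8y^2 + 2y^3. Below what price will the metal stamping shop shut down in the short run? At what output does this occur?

$6 per unit, at y = 2

Short-run supply begins at min AVC. From VC = 14y - 8y^2 + 2y^3, AVC = 14 - 8y + 2y^2.
dAVC/dy = -8 + 4y = 0 gives y = 2. min AVC = 14 - 8·2 + 2·2^2 = 6.
So the shutdown price is $6.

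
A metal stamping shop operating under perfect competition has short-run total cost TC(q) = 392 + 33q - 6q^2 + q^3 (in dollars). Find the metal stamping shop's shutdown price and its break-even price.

Shutdown price = $24; break-even price = $96

Shutdown price = min AVC. AVC = 33 - 6q + q^2, with vertex at q = 3 and minimum $24.
ATC = 392/q + 33 - 6q + q^2. Setting dATC/dq = −392/q^2 − 6 + 2q = 0 gives q = 7 (since 2·7^3 − 6·7^2 = 392).
min ATC = 392/7 + 33 − 6·7 + 7^2 = $96. That is the break-even price.
Between these two prices the firm operates at a loss; above $96 it earns a profit.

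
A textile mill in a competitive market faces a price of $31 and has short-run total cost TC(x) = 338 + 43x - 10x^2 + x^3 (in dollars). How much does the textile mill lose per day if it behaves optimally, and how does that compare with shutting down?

AVC = 43 - 10x + x^2 has its minimum $18 at x = 5; price $31 clears that bar, so the firm operates.
MC = 43 - 20x + 3x^2. Setting P = MC and taking the root on the rising branch gives x* = 6.
TR = 31·6 = 186. TC = 338 + 114 = 452. Profit = 186 − 452 = -$266.
By producing, the firm covers all variable cost plus $72 of fixed cost; shutting down would lose the full $338.

Profit = -$266 at x = 6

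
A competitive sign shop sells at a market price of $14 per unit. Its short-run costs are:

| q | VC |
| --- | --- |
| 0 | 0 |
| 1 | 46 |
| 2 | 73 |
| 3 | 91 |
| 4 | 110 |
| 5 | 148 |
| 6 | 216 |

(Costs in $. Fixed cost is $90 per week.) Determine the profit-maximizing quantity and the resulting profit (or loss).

q = 0 (shut down); profit = -$90

Profit at each row (π = 14q − TC): q=0: -90; q=1: -122; q=2: -135; q=3: -139; q=4: -144; q=5: -168; q=6: -222.
Profit is highest at q = 0. Equivalently, the lowest AVC in the table is 110/4 ≈ $27.50 at q = 4, and P = $14 falls below it — price never covers variable cost, so the firm shuts down and loses only its fixed cost.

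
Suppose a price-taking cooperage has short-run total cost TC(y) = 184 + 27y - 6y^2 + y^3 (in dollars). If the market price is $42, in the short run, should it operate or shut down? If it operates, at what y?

Variable cost is VC = 27y - 6y^2 + y^3, so AVC = VC/y = 27 - 6y + y^2 and MC = dTC/dy = 27 - 12y + 3y^2.
AVC hits its minimum where MC = AVC, at y = 3, giving min AVC = 27 - 6·3 + 3^2 = $18.
Since P = $42 ≥ min AVC = $18, price covers variable cost and the firm should produce.
P = MC gives -15 - 12y + 3y^2 = 0, with roots -1 and 5. Take the larger (rising MC): y* = 5.
Check: AVC at y = 5 is $22 ≤ P, so revenue covers variable cost.
Profit = P·y − TC = 42·5 − 294 = -$84, a loss, but smaller than the $184 fixed cost the firm would lose by shutting down.

Produce at y = 5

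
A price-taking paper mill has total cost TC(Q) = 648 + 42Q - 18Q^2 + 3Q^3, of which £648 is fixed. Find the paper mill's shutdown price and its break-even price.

Shutdown price = £15; break-even price = £150

AVC = 42 - 18Q + 3Q^2; minimized at Q = 3, giving min AVC = £15. That is the shutdown price.
ATC = 648/Q + 42 - 18Q + 3Q^2. Setting dATC/dQ = −648/Q^2 − 18 + 6Q = 0 gives Q = 6 (since 6·6^3 − 18·6^2 = 648).
min ATC = 648/6 + 42 − 18·6 + 3·6^2 = £150. That is the break-even price.
Between these two prices the firm operates at a loss; above £150 it earns a profit.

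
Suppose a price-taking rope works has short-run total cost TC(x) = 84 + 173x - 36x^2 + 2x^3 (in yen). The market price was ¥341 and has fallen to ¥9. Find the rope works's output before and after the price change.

AVC = 173 - 36x + 2x^2, minimized at x = 9 where min AVC = ¥11. MC = 173 - 72x + 6x^2.
At P = ¥341 ≥ min AVC, set P = MC on the rising branch: x = 14.
At P = ¥9 < min AVC = ¥11, price no longer covers variable cost at any output, so the firm shuts down: x = 0.

Output falls from 14 to 0 (the firm shuts down)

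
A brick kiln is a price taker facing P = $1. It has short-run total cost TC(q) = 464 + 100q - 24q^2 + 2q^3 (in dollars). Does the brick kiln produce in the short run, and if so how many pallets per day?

Shut down

Variable cost is VC = 100q - 24q^2 + 2q^3, so AVC = VC/q = 100 - 24q + 2q^2 and MC = dTC/dq = 100 - 48q + 6q^2.
AVC hits its minimum where MC = AVC, at q = 6, giving min AVC = 100 - 24·6 + 2·6^2 = $28.
Since P = $1 < min AVC = $28, price fails to cover variable cost at any output.
The firm minimizes its loss by shutting down and losing only its fixed cost of $464.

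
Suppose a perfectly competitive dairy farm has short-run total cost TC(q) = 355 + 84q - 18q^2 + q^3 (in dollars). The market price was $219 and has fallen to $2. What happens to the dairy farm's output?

MC = 84 - 36q + 3q^2; the shutdown threshold is min AVC = $3 (at q = 9).
With P = $219 above the shutdown price, P = MC gives q = 15.
At P = $2 < min AVC = $3, price no longer covers variable cost at any output, so the firm shuts down: q = 0.

Output falls from 15 to 0 (the firm shuts down)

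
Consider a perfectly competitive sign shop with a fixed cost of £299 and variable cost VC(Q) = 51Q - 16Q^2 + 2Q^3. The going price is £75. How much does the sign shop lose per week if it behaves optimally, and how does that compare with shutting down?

AVC = 51 - 16Q + 2Q^2; min AVC = £19 at Q = 4. Since P = £75 ≥ min AVC, the firm produces.
MC = 51 - 32Q + 6Q^2. Setting P = MC and taking the root on the rising branch gives Q* = 6.
TR = 75·6 = 450. TC = 299 + 162 = 461. Profit = 450 − 461 = -£11.
By producing, the firm covers all variable cost plus £288 of fixed cost; shutting down would lose the full £299.

Profit = -£11 at Q = 6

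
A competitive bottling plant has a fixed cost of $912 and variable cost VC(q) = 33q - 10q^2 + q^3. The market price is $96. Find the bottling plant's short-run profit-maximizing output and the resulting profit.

Profit = -$264 at q = 9

AVC = 33 - 10q + q^2; min AVC = $8 at q = 5. Since P = $96 ≥ min AVC, the firm produces.
MC = 33 - 20q + 3q^2. Setting P = MC and taking the root on the rising branch gives q* = 9.
TR = 96·9 = 864. TC = 912 + 216 = 1128. Profit = 864 − 1128 = -$264.
That loss of $264 beats the $912 the firm would lose by shutting down; producing recovers $648 of fixed cost.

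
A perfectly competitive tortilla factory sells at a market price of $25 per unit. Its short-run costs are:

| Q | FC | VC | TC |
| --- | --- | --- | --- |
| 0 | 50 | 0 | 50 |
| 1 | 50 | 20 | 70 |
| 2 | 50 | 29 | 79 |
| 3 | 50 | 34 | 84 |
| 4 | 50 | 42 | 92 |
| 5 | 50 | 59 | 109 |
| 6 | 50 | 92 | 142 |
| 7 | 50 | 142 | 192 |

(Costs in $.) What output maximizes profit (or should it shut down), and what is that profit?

Q = 5; profit = $16

Compute π = P·Q − TC at each output: Q=0: -50; Q=1: -45; Q=2: -29; Q=3: -9; Q=4: 8; Q=5: 16; Q=6: 8; Q=7: -17.
Profit is maximized at Q = 5. AVC there is 59/5 = $11.80 ≤ P, so producing beats shutting down (which would give -$50).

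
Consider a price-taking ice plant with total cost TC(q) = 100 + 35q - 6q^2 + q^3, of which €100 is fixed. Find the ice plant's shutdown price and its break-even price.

Shutdown price = min AVC. AVC = 35 - 6q + q^2, with vertex at q = 3 and minimum €26.
ATC = 100/q + 35 - 6q + q^2. Setting dATC/dq = −100/q^2 − 6 + 2q = 0 gives q = 5 (since 2·5^3 − 6·5^2 = 100).
min ATC = 100/5 + 35 − 6·5 + 5^2 = €50. That is the break-even price.
Between these two prices the firm operates at a loss; above €50 it earns a profit.

Shutdown price = €26; break-even price = €50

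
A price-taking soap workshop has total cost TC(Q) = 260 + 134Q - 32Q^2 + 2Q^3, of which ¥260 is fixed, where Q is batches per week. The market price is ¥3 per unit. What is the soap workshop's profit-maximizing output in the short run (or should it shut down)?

From TC, MC = TC'(Q) = 134 - 64Q + 6Q^2 and AVC = VC/Q = 134 - 32Q + 2Q^2.
AVC hits its minimum where MC = AVC, at Q = 8, giving min AVC = 134 - 32·8 + 2·8^2 = ¥6.
Since P = ¥3 < min AVC = ¥6, price fails to cover variable cost at any output.
Best response: produce nothing and absorb the ¥260 fixed cost.

Shut down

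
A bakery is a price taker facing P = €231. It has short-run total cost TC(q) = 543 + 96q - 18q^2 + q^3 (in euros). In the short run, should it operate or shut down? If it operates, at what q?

Strip out fixed cost: VC = 96q - 18q^2 + q^3. Then AVC = 96 - 18q + q^2 and MC = 96 - 36q + 3q^2.
AVC is minimized where dAVC/dq = -18 + 2q = 0, at q = 9; min AVC = 96 - 18·9 + 9^2 = €15.
P = €231 exceeds min AVC = €15, so the firm stays open.
Solving P = MC: -135 - 36q + 3q^2 = 0 ⇒ q = -3 or 15. On the upward-sloping branch, q* = 15.
Check: AVC at q = 15 is €51 ≤ P, so revenue covers variable cost.
Profit = P·q − TC = 231·15 − 1308 = €2157.

Produce at q = 15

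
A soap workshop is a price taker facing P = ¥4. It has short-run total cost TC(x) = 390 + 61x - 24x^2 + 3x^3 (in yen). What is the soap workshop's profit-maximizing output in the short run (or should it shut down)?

Strip out fixed cost: VC = 61x - 24x^2 + 3x^3. Then AVC = 61 - 24x + 3x^2 and MC = 61 - 48x + 9x^2.
The AVC parabola has its vertex at x = 24/6 = 4, where AVC = 61 - 24·4 + 3·4^2 = ¥13.
Since P = ¥4 < min AVC = ¥13, price fails to cover variable cost at any output.
Shutting down limits the loss to fixed cost, ¥390.

Shut down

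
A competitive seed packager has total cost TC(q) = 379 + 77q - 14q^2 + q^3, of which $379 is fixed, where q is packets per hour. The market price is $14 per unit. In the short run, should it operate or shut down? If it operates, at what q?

Shut down

Variable cost is VC = 77q - 14q^2 + q^3, so AVC = VC/q = 77 - 14q + q^2 and MC = dTC/dq = 77 - 28q + 3q^2.
The AVC parabola has its vertex at q = 14/2 = 7, where AVC = 77 - 14·7 + 7^2 = $28.
Since P = $14 < min AVC = $28, price fails to cover variable cost at any output.
Best response: produce nothing and absorb the $379 fixed cost.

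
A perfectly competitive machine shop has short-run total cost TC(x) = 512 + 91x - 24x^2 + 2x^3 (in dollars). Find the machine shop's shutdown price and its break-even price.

AVC = 91 - 24x + 2x^2; minimized at x = 6, giving min AVC = $19. That is the shutdown price.
ATC = 512/x + 91 - 24x + 2x^2. Setting dATC/dx = −512/x^2 − 24 + 4x = 0 gives x = 8 (since 4·8^3 − 24·8^2 = 512).
min ATC = 512/8 + 91 − 24·8 + 2·8^2 = $91. That is the break-even price.
Between these two prices the firm operates at a loss; above $91 it earns a profit.

Shutdown price = $19; break-even price = $91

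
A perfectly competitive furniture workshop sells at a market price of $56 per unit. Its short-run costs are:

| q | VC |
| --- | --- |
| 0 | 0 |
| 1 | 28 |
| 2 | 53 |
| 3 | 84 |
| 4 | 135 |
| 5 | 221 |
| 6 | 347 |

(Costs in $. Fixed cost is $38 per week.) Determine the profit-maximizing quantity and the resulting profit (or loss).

Tabulate TR − TC: q=0: -38; q=1: -10; q=2: 21; q=3: 46; q=4: 51; q=5: 21; q=6: -49.
Profit is maximized at q = 4. AVC there is 135/4 = $33.75 ≤ P, so producing beats shutting down (which would give -$38).

q = 4; profit = $51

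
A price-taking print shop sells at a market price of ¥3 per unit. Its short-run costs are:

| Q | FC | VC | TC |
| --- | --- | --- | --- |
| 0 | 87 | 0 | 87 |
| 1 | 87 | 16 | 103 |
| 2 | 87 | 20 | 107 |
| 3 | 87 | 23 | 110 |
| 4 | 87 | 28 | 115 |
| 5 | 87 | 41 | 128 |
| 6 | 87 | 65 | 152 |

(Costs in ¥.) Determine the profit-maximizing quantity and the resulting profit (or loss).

Q = 0 (shut down); profit = -¥87

Profit at each row (π = 3Q − TC): Q=0: -87; Q=1: -100; Q=2: -101; Q=3: -101; Q=4: -103; Q=5: -113; Q=6: -134.
Profit is highest at Q = 0. Equivalently, the lowest AVC in the table is 28/4 ≈ ¥7 at Q = 4, and P = ¥3 falls below it — price never covers variable cost, so the firm shuts down and loses only its fixed cost.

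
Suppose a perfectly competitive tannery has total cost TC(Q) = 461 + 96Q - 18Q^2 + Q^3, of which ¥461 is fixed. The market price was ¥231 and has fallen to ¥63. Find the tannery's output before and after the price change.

Output falls from 15 to 11

MC = 96 - 36Q + 3Q^2; the shutdown threshold is min AVC = ¥15 (at Q = 9).
With P = ¥231 above the shutdown price, P = MC gives Q = 15.
At P = ¥63 ≥ min AVC, set P = MC: Q = 11. The firm stays open but cuts output.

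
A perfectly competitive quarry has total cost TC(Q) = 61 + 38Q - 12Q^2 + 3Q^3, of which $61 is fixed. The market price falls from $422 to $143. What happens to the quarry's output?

Output falls from 8 to 5

AVC = 38 - 12Q + 3Q^2, minimized at Q = 2 where min AVC = $26. MC = 38 - 24Q + 9Q^2.
At P = $422 ≥ min AVC, set P = MC on the rising branch: Q = 8.
At P = $143 ≥ min AVC, set P = MC: Q = 5. The firm stays open but cuts output.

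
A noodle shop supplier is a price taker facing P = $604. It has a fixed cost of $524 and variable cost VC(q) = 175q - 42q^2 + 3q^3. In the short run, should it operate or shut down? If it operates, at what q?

Produce at q = 13

From TC, MC = TC'(q) = 175 - 84q + 9q^2 and AVC = VC/q = 175 - 42q + 3q^2.
The AVC parabola has its vertex at q = 42/6 = 7, where AVC = 175 - 42·7 + 3·7^2 = $28.
P = $604 exceeds min AVC = $28, so the firm stays open.
Set P = MC: 604 = 175 - 84q + 9q^2 → -429 - 84q + 9q^2 = 0. The roots are q = -11/3 and q = 13; the profit-maximizing output is on the rising part of MC, so q* = 13.
Check: AVC at q = 13 is $136 ≤ P, so revenue covers variable cost.
Profit = P·q − TC = 604·13 − 2292 = $5560.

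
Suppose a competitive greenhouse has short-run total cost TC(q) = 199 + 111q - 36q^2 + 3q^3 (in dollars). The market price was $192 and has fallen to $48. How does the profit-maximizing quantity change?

AVC = 111 - 36q + 3q^2, minimized at q = 6 where min AVC = $3. MC = 111 - 72q + 9q^2.
At P = $192 ≥ min AVC, set P = MC on the rising branch: q = 9.
At P = $48 ≥ min AVC, set P = MC: q = 7. The firm stays open but cuts output.

Output falls from 9 to 7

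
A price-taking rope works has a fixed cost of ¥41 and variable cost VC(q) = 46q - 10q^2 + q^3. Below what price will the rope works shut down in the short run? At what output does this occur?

Short-run supply begins at min AVC. From VC = 46q - 10q^2 + q^3, AVC = 46 - 10q + q^2.
At the minimum of AVC, MC = AVC. MC = 46 - 20q + 3q^2; setting MC = AVC gives 2q^2 - 10q = 0, so q = 5. min AVC = 21.
The firm shuts down for any P below ¥21.

¥21 per unit, at q = 5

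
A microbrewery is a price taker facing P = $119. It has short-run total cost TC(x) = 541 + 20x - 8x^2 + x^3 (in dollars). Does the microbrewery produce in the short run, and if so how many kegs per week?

Variable cost is VC = 20x - 8x^2 + x^3, so AVC = VC/x = 20 - 8x + x^2 and MC = dTC/dx = 20 - 16x + 3x^2.
The AVC parabola has its vertex at x = 8/2 = 4, where AVC = 20 - 8·4 + 4^2 = $4.
Since P = $119 ≥ min AVC = $4, price covers variable cost and the firm should produce.
Set P = MC: 119 = 20 - 16x + 3x^2 → -99 - 16x + 3x^2 = 0. The roots are x = -11/3 and x = 9; the profit-maximizing output is on the rising part of MC, so x* = 9.
Check: AVC at x = 9 is $29 ≤ P, so revenue covers variable cost.
Profit = P·x − TC = 119·9 − 802 = $269.

Produce at x = 9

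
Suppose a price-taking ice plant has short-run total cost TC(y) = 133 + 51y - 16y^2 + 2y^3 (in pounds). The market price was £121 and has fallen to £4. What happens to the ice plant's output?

AVC = 51 - 16y + 2y^2, minimized at y = 4 where min AVC = £19. MC = 51 - 32y + 6y^2.
With P = £121 above the shutdown price, P = MC gives y = 7.
At P = £4 < min AVC = £19, price no longer covers variable cost at any output, so the firm shuts down: y = 0.

Output falls from 7 to 0 (the firm shuts down)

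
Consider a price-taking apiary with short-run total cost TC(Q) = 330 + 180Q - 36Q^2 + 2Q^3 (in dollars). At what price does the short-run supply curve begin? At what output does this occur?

$18 per unit, at Q = 9

The firm shuts down when price falls below the minimum of average variable cost. AVC = VC/Q = 180 - 36Q + 2Q^2.
dAVC/dQ = -36 + 4Q = 0 gives Q = 9. min AVC = 180 - 36·9 + 2·9^2 = 18.
So the shutdown price is $18.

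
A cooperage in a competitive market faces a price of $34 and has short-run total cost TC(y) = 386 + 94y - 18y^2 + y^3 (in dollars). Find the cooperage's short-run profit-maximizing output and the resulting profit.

Profit = -$186 at y = 10

AVC = 94 - 18y + y^2; min AVC = $13 at y = 9. Since P = $34 ≥ min AVC, the firm produces.
MC = 94 - 36y + 3y^2. Setting P = MC and taking the root on the rising branch gives y* = 10.
TR = 34·10 = 340. TC = 386 + 140 = 526. Profit = 340 − 526 = -$186.
By producing, the firm covers all variable cost plus $200 of fixed cost; shutting down would lose the full $386.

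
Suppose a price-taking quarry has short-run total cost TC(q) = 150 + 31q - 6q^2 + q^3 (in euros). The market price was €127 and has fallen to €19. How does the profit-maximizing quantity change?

AVC = 31 - 6q + q^2, minimized at q = 3 where min AVC = €22. MC = 31 - 12q + 3q^2.
With P = €127 above the shutdown price, P = MC gives q = 8.
At P = €19 < min AVC = €22, price no longer covers variable cost at any output, so the firm shuts down: q = 0.

Output falls from 8 to 0 (the firm shuts down)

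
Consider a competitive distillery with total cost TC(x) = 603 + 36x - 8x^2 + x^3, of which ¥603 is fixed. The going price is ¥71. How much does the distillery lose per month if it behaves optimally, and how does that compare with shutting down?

Profit = -¥309 at x = 7

AVC = 36 - 8x + x^2 has its minimum ¥20 at x = 4; price ¥71 clears that bar, so the firm operates.
MC = 36 - 16x + 3x^2. Setting P = MC and taking the root on the rising branch gives x* = 7.
TR = 71·7 = 497. TC = 603 + 203 = 806. Profit = 497 − 806 = -¥309.
Shutting down would mean losing the fixed cost of ¥603, so operating at a loss of ¥309 is better by ¥294.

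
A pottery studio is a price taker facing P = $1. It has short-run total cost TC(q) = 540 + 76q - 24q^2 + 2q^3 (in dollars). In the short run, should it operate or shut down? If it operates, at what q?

Variable cost is VC = 76q - 24q^2 + 2q^3, so AVC = VC/q = 76 - 24q + 2q^2 and MC = dTC/dq = 76 - 48q + 6q^2.
The AVC parabola has its vertex at q = 24/4 = 6, where AVC = 76 - 24·6 + 2·6^2 = $4.
With P < min AVC ($1 < $4), every unit sold adds to the loss.
The firm minimizes its loss by shutting down and losing only its fixed cost of $540.

Shut down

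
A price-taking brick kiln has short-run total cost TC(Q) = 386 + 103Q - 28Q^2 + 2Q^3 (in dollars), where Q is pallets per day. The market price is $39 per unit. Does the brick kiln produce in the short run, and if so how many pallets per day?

Produce at Q = 8

Strip out fixed cost: VC = 103Q - 28Q^2 + 2Q^3. Then AVC = 103 - 28Q + 2Q^2 and MC = 103 - 56Q + 6Q^2.
The AVC parabola has its vertex at Q = 28/4 = 7, where AVC = 103 - 28·7 + 2·7^2 = $5.
Since P = $39 ≥ min AVC = $5, price covers variable cost and the firm should produce.
P = MC gives 64 - 56Q + 6Q^2 = 0, with roots 4/3 and 8. Take the larger (rising MC): Q* = 8.
Check: AVC at Q = 8 is $7 ≤ P, so revenue covers variable cost.
Profit = P·Q − TC = 39·8 − 442 = -$130, a loss, but smaller than the $386 fixed cost the firm would lose by shutting down.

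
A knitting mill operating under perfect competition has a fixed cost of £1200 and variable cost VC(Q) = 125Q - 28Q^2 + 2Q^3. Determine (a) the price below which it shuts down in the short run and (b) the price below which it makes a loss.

Shutdown price = £27; break-even price = £165

AVC = 125 - 28Q + 2Q^2; minimized at Q = 7, giving min AVC = £27. That is the shutdown price.
ATC = 1200/Q + 125 - 28Q + 2Q^2. Setting dATC/dQ = −1200/Q^2 − 28 + 4Q = 0 gives Q = 10 (since 4·10^3 − 28·10^2 = 1200).
min ATC = 1200/10 + 125 − 28·10 + 2·10^2 = £165. That is the break-even price.
For £27 ≤ P < £165 the firm produces at a loss; below £27 it shuts down.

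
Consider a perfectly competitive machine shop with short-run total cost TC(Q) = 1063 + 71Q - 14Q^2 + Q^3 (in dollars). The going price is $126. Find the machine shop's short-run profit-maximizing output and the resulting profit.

AVC = 71 - 14Q + Q^2; min AVC = $22 at Q = 7. Since P = $126 ≥ min AVC, the firm produces.
With MC = 71 - 28Q + 3Q^2, P = MC on the upward-sloping part at Q* = 11.
TR = 126·11 = 1386. TC = 1063 + 418 = 1481. Profit = 1386 − 1481 = -$95.
By producing, the firm covers all variable cost plus $968 of fixed cost; shutting down would lose the full $1063.

Profit = -$95 at Q = 11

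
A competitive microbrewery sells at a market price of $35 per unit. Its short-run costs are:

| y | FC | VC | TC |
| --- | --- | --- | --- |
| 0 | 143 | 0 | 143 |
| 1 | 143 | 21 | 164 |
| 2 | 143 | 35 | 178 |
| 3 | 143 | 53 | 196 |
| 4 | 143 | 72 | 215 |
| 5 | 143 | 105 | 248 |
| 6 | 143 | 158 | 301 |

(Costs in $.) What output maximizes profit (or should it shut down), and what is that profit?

y = 5; profit = -$73

Profit at each row (π = 35y − TC): y=0: -143; y=1: -129; y=2: -108; y=3: -91; y=4: -75; y=5: -73; y=6: -91.
Profit is maximized at y = 5. AVC there is 105/5 = $21 ≤ P, so producing beats shutting down (which would give -$143).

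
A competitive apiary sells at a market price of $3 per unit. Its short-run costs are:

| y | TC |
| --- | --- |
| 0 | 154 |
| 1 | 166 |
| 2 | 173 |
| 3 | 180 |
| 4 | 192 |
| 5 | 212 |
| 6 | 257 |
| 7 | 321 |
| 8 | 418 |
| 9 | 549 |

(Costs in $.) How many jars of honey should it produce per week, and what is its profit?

y = 0 (shut down); profit = -$154

Compute π = P·y − TC at each output: y=0: -154; y=1: -163; y=2: -167; y=3: -171; y=4: -180; y=5: -197; y=6: -239; y=7: -300; y=8: -394; y=9: -522.
Profit is highest at y = 0. Equivalently, the lowest AVC in the table is 26/3 ≈ $8.67 at y = 3, and P = $3 falls below it — price never covers variable cost, so the firm shuts down and loses only its fixed cost.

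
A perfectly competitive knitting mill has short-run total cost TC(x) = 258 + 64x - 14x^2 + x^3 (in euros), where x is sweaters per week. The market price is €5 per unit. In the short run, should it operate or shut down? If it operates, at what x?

From TC, MC = TC'(x) = 64 - 28x + 3x^2 and AVC = VC/x = 64 - 14x + x^2.
AVC hits its minimum where MC = AVC, at x = 7, giving min AVC = 64 - 14·7 + 7^2 = €15.
P = €5 lies below min AVC = €15; no output level covers variable cost.
Shutting down limits the loss to fixed cost, €258.

Shut down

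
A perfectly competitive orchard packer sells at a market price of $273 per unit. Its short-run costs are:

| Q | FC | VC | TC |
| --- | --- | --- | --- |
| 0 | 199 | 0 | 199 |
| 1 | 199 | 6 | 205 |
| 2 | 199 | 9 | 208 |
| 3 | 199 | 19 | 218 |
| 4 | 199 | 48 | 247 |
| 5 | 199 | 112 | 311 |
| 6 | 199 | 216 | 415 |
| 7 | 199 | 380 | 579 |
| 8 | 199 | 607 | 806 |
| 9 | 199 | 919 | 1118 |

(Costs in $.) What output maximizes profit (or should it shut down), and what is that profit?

Q = 8; profit = $1378

Compute π = P·Q − TC at each output: Q=0: -199; Q=1: 68; Q=2: 338; Q=3: 601; Q=4: 845; Q=5: 1054; Q=6: 1223; Q=7: 1332; Q=8: 1378; Q=9: 1339.
Profit is maximized at Q = 8. AVC there is 607/8 = $75.88 ≤ P, so producing beats shutting down (which would give -$199).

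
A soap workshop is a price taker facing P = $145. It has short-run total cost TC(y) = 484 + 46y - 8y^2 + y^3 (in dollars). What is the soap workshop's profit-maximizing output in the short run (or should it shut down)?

From TC, MC = TC'(y) = 46 - 16y + 3y^2 and AVC = VC/y = 46 - 8y + y^2.
AVC hits its minimum where MC = AVC, at y = 4, giving min AVC = 46 - 8·4 + 4^2 = $30.
Since P = $145 ≥ min AVC = $30, price covers variable cost and the firm should produce.
Solving P = MC: -99 - 16y + 3y^2 = 0 ⇒ y = -11/3 or 9. On the upward-sloping branch, y* = 9.
Check: AVC at y = 9 is $55 ≤ P, so revenue covers variable cost.
Profit = P·y − TC = 145·9 − 979 = $326.

Produce at y = 9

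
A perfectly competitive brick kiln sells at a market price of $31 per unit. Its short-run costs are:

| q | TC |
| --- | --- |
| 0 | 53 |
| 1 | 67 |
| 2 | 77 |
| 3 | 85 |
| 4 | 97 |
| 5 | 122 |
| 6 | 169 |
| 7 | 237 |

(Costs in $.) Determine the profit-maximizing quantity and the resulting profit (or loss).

Tabulate TR − TC: q=0: -53; q=1: -36; q=2: -15; q=3: 8; q=4: 27; q=5: 33; q=6: 17; q=7: -20.
Profit is maximized at q = 5. AVC there is 69/5 = $13.80 ≤ P, so producing beats shutting down (which would give -$53).

q = 5; profit = $33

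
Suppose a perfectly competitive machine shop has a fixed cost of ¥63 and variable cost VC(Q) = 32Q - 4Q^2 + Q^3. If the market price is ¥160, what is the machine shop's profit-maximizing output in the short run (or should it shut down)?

Produce at Q = 8

From TC, MC = TC'(Q) = 32 - 8Q + 3Q^2 and AVC = VC/Q = 32 - 4Q + Q^2.
AVC hits its minimum where MC = AVC, at Q = 2, giving min AVC = 32 - 4·2 + 2^2 = ¥28.
Because ¥160 ≥ ¥28, revenue can cover variable cost; the firm operates.
Solving P = MC: -128 - 8Q + 3Q^2 = 0 ⇒ Q = -16/3 or 8. On the upward-sloping branch, Q* = 8.
Check: AVC at Q = 8 is ¥64 ≤ P, so revenue covers variable cost.
Profit = P·Q − TC = 160·8 − 575 = ¥705.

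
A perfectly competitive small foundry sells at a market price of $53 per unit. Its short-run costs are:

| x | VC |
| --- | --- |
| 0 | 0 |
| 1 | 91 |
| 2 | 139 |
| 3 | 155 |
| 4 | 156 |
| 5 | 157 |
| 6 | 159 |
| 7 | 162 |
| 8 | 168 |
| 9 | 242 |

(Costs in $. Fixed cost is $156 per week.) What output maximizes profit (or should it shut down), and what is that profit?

Compute π = P·x − TC at each output: x=0: -156; x=1: -194; x=2: -189; x=3: -152; x=4: -100; x=5: -48; x=6: 3; x=7: 53; x=8: 100; x=9: 79.
Profit is maximized at x = 8. AVC there is 168/8 = $21 ≤ P, so producing beats shutting down (which would give -$156).

x = 8; profit = $100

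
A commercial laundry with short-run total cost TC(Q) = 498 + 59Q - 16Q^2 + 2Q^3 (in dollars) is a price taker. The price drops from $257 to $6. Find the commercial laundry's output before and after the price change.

Output falls from 9 to 0 (the firm shuts down)

AVC = 59 - 16Q + 2Q^2, minimized at Q = 4 where min AVC = $27. MC = 59 - 32Q + 6Q^2.
With P = $257 above the shutdown price, P = MC gives Q = 9.
At P = $6 < min AVC = $27, price no longer covers variable cost at any output, so the firm shuts down: Q = 0.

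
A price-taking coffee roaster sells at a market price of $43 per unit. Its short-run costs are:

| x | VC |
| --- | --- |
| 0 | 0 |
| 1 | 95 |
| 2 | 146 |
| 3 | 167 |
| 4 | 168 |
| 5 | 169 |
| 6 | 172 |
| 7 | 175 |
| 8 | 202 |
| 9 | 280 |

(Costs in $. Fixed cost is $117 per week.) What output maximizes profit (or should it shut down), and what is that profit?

Profit at each row (π = 43x − TC): x=0: -117; x=1: -169; x=2: -177; x=3: -155; x=4: -113; x=5: -71; x=6: -31; x=7: 9; x=8: 25; x=9: -10.
Profit is maximized at x = 8. AVC there is 202/8 = $25.25 ≤ P, so producing beats shutting down (which would give -$117).

x = 8; profit = $25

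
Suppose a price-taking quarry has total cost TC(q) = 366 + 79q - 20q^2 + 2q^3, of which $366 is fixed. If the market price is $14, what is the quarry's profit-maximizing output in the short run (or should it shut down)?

Shut down

Strip out fixed cost: VC = 79q - 20q^2 + 2q^3. Then AVC = 79 - 20q + 2q^2 and MC = 79 - 40q + 6q^2.
AVC is minimized where dAVC/dq = -20 + 4q = 0, at q = 5; min AVC = 79 - 20·5 + 2·5^2 = $29.
P = $14 lies below min AVC = $29; no output level covers variable cost.
The firm minimizes its loss by shutting down and losing only its fixed cost of $366.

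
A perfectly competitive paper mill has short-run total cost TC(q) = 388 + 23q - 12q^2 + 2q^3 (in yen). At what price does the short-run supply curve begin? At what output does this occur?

The shutdown price is the minimum of AVC. VC = 23q - 12q^2 + 2q^3, so AVC = 23 - 12q + 2q^2.
dAVC/dq = -12 + 4q = 0 gives q = 3. min AVC = 23 - 12·3 + 2·3^2 = 5.
So the shutdown price is ¥5.

¥5 per unit, at q = 3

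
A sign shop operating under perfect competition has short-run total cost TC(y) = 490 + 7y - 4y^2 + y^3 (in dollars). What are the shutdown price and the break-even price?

Shutdown price = $3; break-even price = $98

AVC = 7 - 4y + y^2; minimized at y = 2, giving min AVC = $3. That is the shutdown price.
ATC = 490/y + 7 - 4y + y^2. Setting dATC/dy = −490/y^2 − 4 + 2y = 0 gives y = 7 (since 2·7^3 − 4·7^2 = 490).
min ATC = 490/7 + 7 − 4·7 + 7^2 = $98. That is the break-even price.
For $3 ≤ P < $98 the firm produces at a loss; below $3 it shuts down.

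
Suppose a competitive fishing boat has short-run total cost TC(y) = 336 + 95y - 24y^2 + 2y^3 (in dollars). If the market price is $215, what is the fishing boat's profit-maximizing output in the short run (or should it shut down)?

From TC, MC = TC'(y) = 95 - 48y + 6y^2 and AVC = VC/y = 95 - 24y + 2y^2.
AVC is minimized where dAVC/dy = -24 + 4y = 0, at y = 6; min AVC = 95 - 24·6 + 2·6^2 = $23.
Because $215 ≥ $23, revenue can cover variable cost; the firm operates.
P = MC gives -120 - 48y + 6y^2 = 0, with roots -2 and 10. Take the larger (rising MC): y* = 10.
Check: AVC at y = 10 is $55 ≤ P, so revenue covers variable cost.
Profit = P·y − TC = 215·10 − 886 = $1264.

Produce at y = 10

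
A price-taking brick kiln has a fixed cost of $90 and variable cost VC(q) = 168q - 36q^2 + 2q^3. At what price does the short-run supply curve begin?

$6 per unit

The shutdown price is the minimum of AVC. VC = 168q - 36q^2 + 2q^3, so AVC = 168 - 36q + 2q^2.
dAVC/dq = -36 + 4q = 0 gives q = 9. min AVC = 168 - 36·9 + 2·9^2 = 6.
For P < $6 the firm produces nothing.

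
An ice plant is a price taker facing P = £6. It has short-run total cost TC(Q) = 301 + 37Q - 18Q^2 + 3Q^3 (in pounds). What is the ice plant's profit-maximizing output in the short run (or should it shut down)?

Shut down

From TC, MC = TC'(Q) = 37 - 36Q + 9Q^2 and AVC = VC/Q = 37 - 18Q + 3Q^2.
The AVC parabola has its vertex at Q = 18/6 = 3, where AVC = 37 - 18·3 + 3·3^2 = £10.
Since P = £6 < min AVC = £10, price fails to cover variable cost at any output.
Best response: produce nothing and absorb the £301 fixed cost.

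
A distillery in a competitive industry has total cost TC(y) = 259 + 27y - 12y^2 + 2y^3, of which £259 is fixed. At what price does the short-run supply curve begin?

The firm shuts down when price falls below the minimum of average variable cost. AVC = VC/y = 27 - 12y + 2y^2.
At the minimum of AVC, MC = AVC. MC = 27 - 24y + 6y^2; setting MC = AVC gives 4y^2 - 12y = 0, so y = 3. min AVC = 9.
The firm shuts down for any P below £9.

£9 per unit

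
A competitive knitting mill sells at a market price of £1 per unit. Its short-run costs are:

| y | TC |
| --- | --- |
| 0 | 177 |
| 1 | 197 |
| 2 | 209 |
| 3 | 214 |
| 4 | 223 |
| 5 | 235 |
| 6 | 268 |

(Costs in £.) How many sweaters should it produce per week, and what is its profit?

Tabulate TR − TC: y=0: -177; y=1: -196; y=2: -207; y=3: -211; y=4: -219; y=5: -230; y=6: -262.
Profit is highest at y = 0. Equivalently, the lowest AVC in the table is 46/4 ≈ £11.50 at y = 4, and P = £1 falls below it — price never covers variable cost, so the firm shuts down and loses only its fixed cost.

y = 0 (shut down); profit = -£177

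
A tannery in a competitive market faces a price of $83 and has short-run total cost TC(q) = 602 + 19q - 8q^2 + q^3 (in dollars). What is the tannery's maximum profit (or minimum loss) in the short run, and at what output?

AVC = 19 - 8q + q^2; min AVC = $3 at q = 4. Since P = $83 ≥ min AVC, the firm produces.
MC = 19 - 16q + 3q^2. Setting P = MC and taking the root on the rising branch gives q* = 8.
TR = 83·8 = 664. TC = 602 + 152 = 754. Profit = 664 − 754 = -$90.
Shutting down would mean losing the fixed cost of $602, so operating at a loss of $90 is better by $512.

Profit = -$90 at q = 8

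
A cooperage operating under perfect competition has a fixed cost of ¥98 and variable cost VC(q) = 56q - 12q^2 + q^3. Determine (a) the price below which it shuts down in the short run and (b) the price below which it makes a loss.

Shutdown price = ¥20; break-even price = ¥35

Shutdown price = min AVC. AVC = 56 - 12q + q^2, with vertex at q = 6 and minimum ¥20.
ATC = 98/q + 56 - 12q + q^2. Setting dATC/dq = −98/q^2 − 12 + 2q = 0 gives q = 7 (since 2·7^3 − 12·7^2 = 98).
min ATC = 98/7 + 56 − 12·7 + 7^2 = ¥35. That is the break-even price.
Between these two prices the firm operates at a loss; above ¥35 it earns a profit.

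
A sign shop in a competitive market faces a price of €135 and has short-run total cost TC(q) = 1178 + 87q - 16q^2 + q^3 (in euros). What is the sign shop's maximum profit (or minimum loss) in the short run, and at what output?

AVC = 87 - 16q + q^2; min AVC = €23 at q = 8. Since P = €135 ≥ min AVC, the firm produces.
With MC = 87 - 32q + 3q^2, P = MC on the upward-sloping part at q* = 12.
TR = 135·12 = 1620. TC = 1178 + 468 = 1646. Profit = 1620 − 1646 = -€26.
By producing, the firm covers all variable cost plus €1152 of fixed cost; shutting down would lose the full €1178.

Profit = -€26 at q = 12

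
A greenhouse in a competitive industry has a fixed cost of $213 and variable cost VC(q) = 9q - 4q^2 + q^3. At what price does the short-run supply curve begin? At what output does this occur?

Short-run supply begins at min AVC. From VC = 9q - 4q^2 + q^3, AVC = 9 - 4q + q^2.
dAVC/dq = -4 + 2q = 0 gives q = 2. min AVC = 9 - 4·2 + 2^2 = 5.
So the shutdown price is $5.

$5 per unit, at q = 2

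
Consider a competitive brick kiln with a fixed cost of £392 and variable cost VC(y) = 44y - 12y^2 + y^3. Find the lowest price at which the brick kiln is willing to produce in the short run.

The firm shuts down when price falls below the minimum of average variable cost. AVC = VC/y = 44 - 12y + y^2.
dAVC/dy = -12 + 2y = 0 gives y = 6. min AVC = 44 - 12·6 + 6^2 = 8.
The firm shuts down for any P below £8.

£8 per unit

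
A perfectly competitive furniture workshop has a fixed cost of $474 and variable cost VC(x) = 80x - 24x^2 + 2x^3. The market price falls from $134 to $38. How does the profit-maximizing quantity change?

AVC = 80 - 24x + 2x^2, minimized at x = 6 where min AVC = $8. MC = 80 - 48x + 6x^2.
With P = $134 above the shutdown price, P = MC gives x = 9.
At P = $38 ≥ min AVC, set P = MC: x = 7. The firm stays open but cuts output.

Output falls from 9 to 7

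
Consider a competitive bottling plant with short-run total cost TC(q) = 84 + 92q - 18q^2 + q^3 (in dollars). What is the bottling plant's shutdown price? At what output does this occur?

Short-run supply begins at min AVC. From VC = 92q - 18q^2 + q^3, AVC = 92 - 18q + q^2.
dAVC/dq = -18 + 2q = 0 gives q = 9. min AVC = 92 - 18·9 + 9^2 = 11.
For P < $11 the firm produces nothing.

$11 per unit, at q = 9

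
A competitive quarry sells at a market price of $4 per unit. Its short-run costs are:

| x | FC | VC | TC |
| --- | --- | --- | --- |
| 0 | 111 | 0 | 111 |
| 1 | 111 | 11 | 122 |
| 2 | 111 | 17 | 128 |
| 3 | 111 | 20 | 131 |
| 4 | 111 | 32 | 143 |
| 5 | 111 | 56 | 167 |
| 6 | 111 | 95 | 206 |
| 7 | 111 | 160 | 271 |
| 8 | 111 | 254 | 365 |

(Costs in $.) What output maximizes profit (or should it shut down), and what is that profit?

Compute π = P·x − TC at each output: x=0: -111; x=1: -118; x=2: -120; x=3: -119; x=4: -127; x=5: -147; x=6: -182; x=7: -243; x=8: -333.
Profit is highest at x = 0. Equivalently, the lowest AVC in the table is 20/3 ≈ $6.67 at x = 3, and P = $4 falls below it — price never covers variable cost, so the firm shuts down and loses only its fixed cost.

x = 0 (shut down); profit = -$111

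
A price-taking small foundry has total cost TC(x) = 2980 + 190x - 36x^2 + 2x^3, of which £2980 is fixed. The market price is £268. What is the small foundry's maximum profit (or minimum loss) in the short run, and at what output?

Profit = -£276 at x = 13

AVC = 190 - 36x + 2x^2; min AVC = £28 at x = 9. Since P = £268 ≥ min AVC, the firm produces.
With MC = 190 - 72x + 6x^2, P = MC on the upward-sloping part at x* = 13.
TR = 268·13 = 3484. TC = 2980 + 780 = 3760. Profit = 3484 − 3760 = -£276.
That loss of £276 beats the £2980 the firm would lose by shutting down; producing recovers £2704 of fixed cost.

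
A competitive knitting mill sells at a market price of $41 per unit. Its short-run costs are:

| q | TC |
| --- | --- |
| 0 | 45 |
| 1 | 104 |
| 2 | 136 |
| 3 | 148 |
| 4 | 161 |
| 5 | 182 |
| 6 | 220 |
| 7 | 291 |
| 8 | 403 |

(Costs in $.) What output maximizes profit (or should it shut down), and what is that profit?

Profit at each row (π = 41q − TC): q=0: -45; q=1: -63; q=2: -54; q=3: -25; q=4: 3; q=5: 23; q=6: 26; q=7: -4; q=8: -75.
Profit is maximized at q = 6. AVC there is 175/6 = $29.17 ≤ P, so producing beats shutting down (which would give -$45).

q = 6; profit = $26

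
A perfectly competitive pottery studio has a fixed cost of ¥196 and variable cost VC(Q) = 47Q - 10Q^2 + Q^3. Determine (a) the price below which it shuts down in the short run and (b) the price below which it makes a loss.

Shutdown price = min AVC. AVC = 47 - 10Q + Q^2, with vertex at Q = 5 and minimum ¥22.
ATC = 196/Q + 47 - 10Q + Q^2. Setting dATC/dQ = −196/Q^2 − 10 + 2Q = 0 gives Q = 7 (since 2·7^3 − 10·7^2 = 196).
min ATC = 196/7 + 47 − 10·7 + 7^2 = ¥54. That is the break-even price.
Between these two prices the firm operates at a loss; above ¥54 it earns a profit.

Shutdown price = ¥22; break-even price = ¥54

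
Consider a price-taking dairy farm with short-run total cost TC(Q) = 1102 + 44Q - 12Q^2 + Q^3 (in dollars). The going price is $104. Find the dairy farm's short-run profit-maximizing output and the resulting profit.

AVC = 44 - 12Q + Q^2; min AVC = $8 at Q = 6. Since P = $104 ≥ min AVC, the firm produces.
With MC = 44 - 24Q + 3Q^2, P = MC on the upward-sloping part at Q* = 10.
TR = 104·10 = 1040. TC = 1102 + 240 = 1342. Profit = 1040 − 1342 = -$302.
Shutting down would mean losing the fixed cost of $1102, so operating at a loss of $302 is better by $800.

Profit = -$302 at Q = 10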